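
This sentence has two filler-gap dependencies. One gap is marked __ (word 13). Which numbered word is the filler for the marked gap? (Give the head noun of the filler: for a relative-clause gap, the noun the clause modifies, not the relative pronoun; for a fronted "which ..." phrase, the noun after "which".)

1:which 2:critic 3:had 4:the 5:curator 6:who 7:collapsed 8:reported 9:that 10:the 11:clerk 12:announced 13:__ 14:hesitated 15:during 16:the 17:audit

2

The marked gap is the subject of "hesitated".
Its filler is the fronted wh-phrase "which critic", at word 2.
(The other dependency links word 5 to a gap after word 6.)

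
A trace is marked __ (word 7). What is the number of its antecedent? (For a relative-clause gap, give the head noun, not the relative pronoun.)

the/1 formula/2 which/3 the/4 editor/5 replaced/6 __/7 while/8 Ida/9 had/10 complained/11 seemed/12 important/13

The gap at 7 is the object of "replaced", inside a relative clause.
The relative pronoun is "which" (word 3); it is bound by the head noun immediately before it.
Its filler is the head noun "formula", at word 2.

2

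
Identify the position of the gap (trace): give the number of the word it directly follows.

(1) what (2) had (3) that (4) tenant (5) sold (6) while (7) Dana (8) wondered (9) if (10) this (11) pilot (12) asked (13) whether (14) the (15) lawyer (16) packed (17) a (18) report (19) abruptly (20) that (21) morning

5

The displaced element is "what" (word 1).
It functions as the direct object of "sold", so the gap sits immediately after word 5 ("sold").
Base order: That tenant had sold what while Dana wondered if this pilot asked whether the lawyer packed a report abruptly that morning.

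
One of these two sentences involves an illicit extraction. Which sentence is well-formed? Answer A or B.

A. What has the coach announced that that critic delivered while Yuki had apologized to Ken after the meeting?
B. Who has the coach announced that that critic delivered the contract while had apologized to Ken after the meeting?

A

In B, the wh-phrase is extracted from inside an adjunct island (introduced by "while"), which blocks movement.
In A, the extraction path crosses only that-complement boundaries, which are transparent.
So A is grammatical.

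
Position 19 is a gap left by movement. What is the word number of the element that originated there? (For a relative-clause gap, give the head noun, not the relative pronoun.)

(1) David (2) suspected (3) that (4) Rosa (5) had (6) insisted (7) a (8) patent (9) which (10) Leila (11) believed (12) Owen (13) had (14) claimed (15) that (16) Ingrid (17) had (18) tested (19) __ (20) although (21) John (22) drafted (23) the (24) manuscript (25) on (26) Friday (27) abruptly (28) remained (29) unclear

The gap at 19 is the object of "tested", inside a relative clause.
The relative pronoun is "which" (word 9); it is bound by the head noun immediately before it.
Its filler is the head noun "patent", at word 8.

8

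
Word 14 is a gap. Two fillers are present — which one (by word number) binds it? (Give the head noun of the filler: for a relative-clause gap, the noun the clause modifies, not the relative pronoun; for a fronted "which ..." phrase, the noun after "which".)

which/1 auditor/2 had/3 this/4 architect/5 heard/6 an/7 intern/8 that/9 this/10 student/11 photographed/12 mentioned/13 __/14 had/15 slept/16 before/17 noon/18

2

The marked gap is the subject of "slept".
Its filler is the fronted wh-phrase "which auditor", at word 2.
(The other dependency links word 8 to a gap after word 12.)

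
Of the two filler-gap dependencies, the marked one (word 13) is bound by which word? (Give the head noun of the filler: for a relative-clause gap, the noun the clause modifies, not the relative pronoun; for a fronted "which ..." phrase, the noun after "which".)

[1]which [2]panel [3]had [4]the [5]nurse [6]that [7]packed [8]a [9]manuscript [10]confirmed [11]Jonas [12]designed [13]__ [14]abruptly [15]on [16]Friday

2

The marked gap is the direct object of "designed".
Its filler is the fronted wh-phrase "which panel", at word 2.
(The other dependency links word 5 to a gap after word 6.)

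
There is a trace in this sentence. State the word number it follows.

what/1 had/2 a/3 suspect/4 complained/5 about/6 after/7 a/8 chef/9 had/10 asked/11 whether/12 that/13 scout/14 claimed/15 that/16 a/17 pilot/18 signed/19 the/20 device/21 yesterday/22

6

The displaced element is "what" (word 1).
It functions as the object of the preposition "about" of "complained", so the gap sits immediately after word 6 ("about").
Base order: A suspect had complained about what after a chef had asked whether that scout claimed that a pilot signed the device yesterday.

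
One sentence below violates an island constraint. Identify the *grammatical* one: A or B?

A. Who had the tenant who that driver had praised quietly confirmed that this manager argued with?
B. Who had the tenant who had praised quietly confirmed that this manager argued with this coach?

A

In B, the wh-phrase is extracted from inside a complex-NP island (relative clause) (introduced by "who"), which blocks movement.
In A, the extraction path crosses only that-complement boundaries, which are transparent.
So A is grammatical.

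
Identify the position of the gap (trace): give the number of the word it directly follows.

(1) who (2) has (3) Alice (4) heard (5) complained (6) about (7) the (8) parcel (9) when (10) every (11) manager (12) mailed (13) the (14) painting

4

The displaced element is "who" (word 1).
It is linked across 1 clause boundary (Ø).
It functions as the subject of "complained", so the gap sits immediately after word 4 ("heard").
Base order: Alice has heard who complained about the parcel when every manager mailed the painting.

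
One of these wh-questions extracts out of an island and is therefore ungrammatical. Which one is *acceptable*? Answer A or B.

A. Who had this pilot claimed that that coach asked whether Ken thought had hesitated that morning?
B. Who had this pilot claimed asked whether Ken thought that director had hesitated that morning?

B

In A, the wh-phrase is extracted from inside a wh-island (introduced by "whether"), which blocks movement.
In B, the extraction path crosses only that-complement boundaries, which are transparent.
So B is grammatical.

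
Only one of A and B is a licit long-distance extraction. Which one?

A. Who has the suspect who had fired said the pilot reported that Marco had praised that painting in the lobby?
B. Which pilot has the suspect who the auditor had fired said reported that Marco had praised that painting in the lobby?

In A, the wh-phrase is extracted from inside a complex-NP island (relative clause) (introduced by "who"), which blocks movement.
In B, the extraction path crosses only that-complement boundaries, which are transparent.
So B is grammatical.

B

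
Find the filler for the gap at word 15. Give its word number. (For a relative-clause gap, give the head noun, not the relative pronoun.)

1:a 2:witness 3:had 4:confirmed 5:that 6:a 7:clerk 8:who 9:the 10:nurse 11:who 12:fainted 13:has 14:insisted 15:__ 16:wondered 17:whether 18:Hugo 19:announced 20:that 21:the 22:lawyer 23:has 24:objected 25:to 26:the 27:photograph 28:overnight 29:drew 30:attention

7

The gap at 15 is the subject of "wondered", inside a relative clause.
The relative pronoun is "who" (word 8); it is bound by the head noun immediately before it.
Its filler is the head noun "clerk", at word 7.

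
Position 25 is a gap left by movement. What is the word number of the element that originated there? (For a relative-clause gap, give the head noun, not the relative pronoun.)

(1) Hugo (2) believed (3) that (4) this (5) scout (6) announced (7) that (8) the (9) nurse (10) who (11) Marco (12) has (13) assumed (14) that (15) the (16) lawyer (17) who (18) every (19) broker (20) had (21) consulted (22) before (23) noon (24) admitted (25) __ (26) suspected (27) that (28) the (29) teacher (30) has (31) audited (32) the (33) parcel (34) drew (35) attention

The gap at 25 is the subject of "suspected", inside a relative clause.
The relative pronoun is "who" (word 10); it is bound by the head noun immediately before it.
Its filler is the head noun "nurse", at word 9.

9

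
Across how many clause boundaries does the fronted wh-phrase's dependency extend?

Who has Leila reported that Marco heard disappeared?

2

"who" is extracted from the subject of "disappeared".
Boundaries crossed, outermost first: [that], [Ø] — 2 in total.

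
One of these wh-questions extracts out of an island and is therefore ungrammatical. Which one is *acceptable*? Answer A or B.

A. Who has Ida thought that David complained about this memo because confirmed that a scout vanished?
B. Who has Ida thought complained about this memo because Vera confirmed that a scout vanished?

B

In A, the wh-phrase is extracted from inside an adjunct island (introduced by "because"), which blocks movement.
In B, the extraction path crosses only that-complement boundaries, which are transparent.
So B is grammatical.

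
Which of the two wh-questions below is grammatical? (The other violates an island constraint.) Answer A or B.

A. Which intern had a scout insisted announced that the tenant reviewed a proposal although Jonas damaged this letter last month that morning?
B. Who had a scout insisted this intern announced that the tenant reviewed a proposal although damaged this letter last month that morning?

In B, the wh-phrase is extracted from inside an adjunct island (introduced by "although"), which blocks movement.
In A, the extraction path crosses only that-complement boundaries, which are transparent.
So A is grammatical.

A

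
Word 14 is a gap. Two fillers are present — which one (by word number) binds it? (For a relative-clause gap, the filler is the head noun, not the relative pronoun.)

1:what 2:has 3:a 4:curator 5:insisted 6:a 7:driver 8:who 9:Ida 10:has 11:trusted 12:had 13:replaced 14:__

1

The marked gap is the direct object of "replaced".
Its filler is the fronted wh-phrase "what", at word 1.
(The other dependency links word 7 to a gap after word 11.)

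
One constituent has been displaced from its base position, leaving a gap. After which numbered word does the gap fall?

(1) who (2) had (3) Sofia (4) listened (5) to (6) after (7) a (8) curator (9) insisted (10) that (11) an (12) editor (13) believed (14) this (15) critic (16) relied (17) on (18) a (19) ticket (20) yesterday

The displaced element is "who" (word 1).
It functions as the object of the preposition "to" of "listened", so the gap sits immediately after word 5 ("to").
Base order: Sofia had listened to who after a curator insisted that an editor believed this critic relied on a ticket yesterday.

5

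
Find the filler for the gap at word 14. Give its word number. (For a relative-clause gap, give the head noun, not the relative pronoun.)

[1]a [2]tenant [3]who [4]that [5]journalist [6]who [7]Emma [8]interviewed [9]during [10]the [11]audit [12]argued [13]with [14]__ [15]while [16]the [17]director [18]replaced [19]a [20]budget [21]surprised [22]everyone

The gap at 14 is the prepositional object of "argued", inside a relative clause.
The relative pronoun is "who" (word 3); it is bound by the head noun immediately before it.
Its filler is the head noun "tenant", at word 2.

2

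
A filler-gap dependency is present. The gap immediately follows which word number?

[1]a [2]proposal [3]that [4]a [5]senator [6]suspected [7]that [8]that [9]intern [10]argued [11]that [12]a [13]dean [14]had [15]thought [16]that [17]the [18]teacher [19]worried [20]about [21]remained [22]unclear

20

The displaced element is "a proposal" (word 2).
It is linked across 3 clause boundaries (that → that → that).
It functions as the object of the preposition "about" of "worried", so the gap sits immediately after word 20 ("about").
Base order: A senator suspected that that intern argued that a dean had thought that the teacher worried about a proposal.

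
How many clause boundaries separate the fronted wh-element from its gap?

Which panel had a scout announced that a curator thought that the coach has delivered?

"which panel" is extracted from the object of "delivered".
Boundaries crossed, outermost first: [that], [that] — 2 in total.

2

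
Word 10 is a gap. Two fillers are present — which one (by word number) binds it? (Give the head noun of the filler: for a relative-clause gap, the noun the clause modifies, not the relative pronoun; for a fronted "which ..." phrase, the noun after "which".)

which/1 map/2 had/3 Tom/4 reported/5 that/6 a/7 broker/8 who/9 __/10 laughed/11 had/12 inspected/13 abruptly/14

8

The marked gap is inside the relative clause, the subject of "laughed".
Its filler is the head noun "broker" (via "who"), at word 8.
(The other dependency links word 2 to a gap after word 13.)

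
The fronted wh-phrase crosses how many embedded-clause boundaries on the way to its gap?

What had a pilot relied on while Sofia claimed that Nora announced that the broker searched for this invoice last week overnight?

"what" originates inside the matrix clause — no clause boundary is crossed.

0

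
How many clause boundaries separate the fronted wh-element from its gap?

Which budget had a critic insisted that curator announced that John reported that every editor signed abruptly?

3

"which budget" is extracted from the object of "signed".
Boundaries crossed, outermost first: [Ø], [that], [that] — 3 in total.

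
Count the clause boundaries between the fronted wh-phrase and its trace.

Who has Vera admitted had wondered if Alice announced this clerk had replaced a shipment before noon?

1

"who" is extracted from the subject of "wondered".
Boundaries crossed, outermost first: [Ø] — 1 in total.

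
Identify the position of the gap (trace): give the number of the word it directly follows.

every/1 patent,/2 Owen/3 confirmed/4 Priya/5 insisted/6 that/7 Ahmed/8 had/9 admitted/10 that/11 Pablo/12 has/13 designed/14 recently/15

The displaced element is "every patent" (word 2).
It is linked across 3 clause boundaries (Ø → that → that).
It functions as the direct object of "designed", so the gap sits immediately after word 14 ("designed").
Base order: Owen confirmed Priya insisted that Ahmed had admitted that Pablo has designed every patent recently.

14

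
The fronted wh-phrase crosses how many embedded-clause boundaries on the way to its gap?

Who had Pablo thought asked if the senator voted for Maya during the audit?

1

"who" is extracted from the subject of "asked".
Boundaries crossed, outermost first: [Ø] — 1 in total.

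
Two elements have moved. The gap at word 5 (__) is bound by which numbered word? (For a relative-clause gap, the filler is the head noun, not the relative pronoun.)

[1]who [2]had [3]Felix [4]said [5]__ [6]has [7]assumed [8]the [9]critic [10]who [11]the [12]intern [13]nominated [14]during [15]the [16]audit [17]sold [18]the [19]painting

The marked gap is the subject of "assumed".
Its filler is the fronted wh-phrase "who", at word 1.
(The other dependency links word 9 to a gap after word 13.)

1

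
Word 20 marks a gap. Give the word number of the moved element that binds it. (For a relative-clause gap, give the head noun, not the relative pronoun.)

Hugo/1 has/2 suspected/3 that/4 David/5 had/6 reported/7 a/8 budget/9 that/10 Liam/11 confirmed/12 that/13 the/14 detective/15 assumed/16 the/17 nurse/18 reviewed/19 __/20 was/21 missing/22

9

The gap at 20 is the object of "reviewed", inside a relative clause.
The relative pronoun is "that" (word 10); it is bound by the head noun immediately before it.
Its filler is the head noun "budget", at word 9.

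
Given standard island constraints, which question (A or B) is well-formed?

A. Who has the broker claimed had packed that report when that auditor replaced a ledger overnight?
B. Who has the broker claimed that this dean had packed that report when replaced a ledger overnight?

In B, the wh-phrase is extracted from inside an adjunct island (introduced by "when"), which blocks movement.
In A, the extraction path crosses only that-complement boundaries, which are transparent.
So A is grammatical.

A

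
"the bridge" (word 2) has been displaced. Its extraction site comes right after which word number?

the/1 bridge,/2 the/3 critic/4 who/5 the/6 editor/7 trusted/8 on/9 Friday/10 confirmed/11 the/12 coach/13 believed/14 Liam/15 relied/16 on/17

The displaced element is "the bridge" (word 2).
It is linked across 2 clause boundaries (Ø → Ø).
It functions as the object of the preposition "on" of "relied", so the gap sits immediately after word 17 ("on").
Base order: The critic who the editor trusted on Friday confirmed the coach believed Liam relied on the bridge.

17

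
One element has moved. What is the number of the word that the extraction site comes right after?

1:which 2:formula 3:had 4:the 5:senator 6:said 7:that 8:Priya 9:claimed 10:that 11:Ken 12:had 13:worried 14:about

14

The displaced element is "which formula" (word 2).
It is linked across 2 clause boundaries (that → that).
It functions as the object of the preposition "about" of "worried", so the gap sits immediately after word 14 ("about").
Base order: The senator had said that Priya claimed that Ken had worried about which formula.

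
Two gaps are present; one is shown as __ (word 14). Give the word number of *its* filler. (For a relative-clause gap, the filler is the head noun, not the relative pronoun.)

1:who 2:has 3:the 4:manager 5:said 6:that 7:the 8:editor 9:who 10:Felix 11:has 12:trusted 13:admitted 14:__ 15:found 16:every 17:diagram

1

The marked gap is the subject of "found".
Its filler is the fronted wh-phrase "who", at word 1.
(The other dependency links word 8 to a gap after word 12.)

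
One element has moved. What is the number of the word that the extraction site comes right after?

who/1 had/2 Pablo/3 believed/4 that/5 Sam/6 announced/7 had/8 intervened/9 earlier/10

The displaced element is "who" (word 1).
It is linked across 2 clause boundaries (that → Ø).
It functions as the subject of "intervened", so the gap sits immediately after word 7 ("announced").
Base order: Pablo had believed that Sam announced that who had intervened earlier.

7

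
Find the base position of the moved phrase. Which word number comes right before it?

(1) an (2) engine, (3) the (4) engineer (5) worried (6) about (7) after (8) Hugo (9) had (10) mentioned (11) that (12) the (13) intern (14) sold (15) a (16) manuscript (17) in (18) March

The displaced element is "an engine" (word 2).
It functions as the object of the preposition "about" of "worried", so the gap sits immediately after word 6 ("about").
Base order: The engineer worried about an engine after Hugo had mentioned that the intern sold a manuscript in March.

6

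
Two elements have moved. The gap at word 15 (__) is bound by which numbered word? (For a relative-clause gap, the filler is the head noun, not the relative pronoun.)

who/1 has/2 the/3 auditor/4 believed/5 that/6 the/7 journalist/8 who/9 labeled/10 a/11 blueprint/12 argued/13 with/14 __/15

The marked gap is the object of the preposition "with" of "argued".
Its filler is the fronted wh-phrase "who", at word 1.
(The other dependency links word 8 to a gap after word 9.)

1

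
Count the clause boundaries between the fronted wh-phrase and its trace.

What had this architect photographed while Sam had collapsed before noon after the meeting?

"what" originates inside the matrix clause — no clause boundary is crossed.

0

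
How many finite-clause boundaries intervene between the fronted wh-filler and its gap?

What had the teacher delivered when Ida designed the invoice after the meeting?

"what" originates inside the matrix clause — no clause boundary is crossed.

0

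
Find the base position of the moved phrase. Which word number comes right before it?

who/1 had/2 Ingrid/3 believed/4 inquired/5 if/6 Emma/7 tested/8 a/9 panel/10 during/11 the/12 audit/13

The displaced element is "who" (word 1).
It is linked across 1 clause boundary (Ø).
It functions as the subject of "inquired", so the gap sits immediately after word 4 ("believed").
Base order: Ingrid had believed that who inquired if Emma tested a panel during the audit.

4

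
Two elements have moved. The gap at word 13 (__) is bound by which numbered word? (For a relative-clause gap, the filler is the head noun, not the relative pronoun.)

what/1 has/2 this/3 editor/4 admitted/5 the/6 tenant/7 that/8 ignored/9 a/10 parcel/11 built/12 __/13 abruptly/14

The marked gap is the direct object of "built".
Its filler is the fronted wh-phrase "what", at word 1.
(The other dependency links word 7 to a gap after word 8.)

1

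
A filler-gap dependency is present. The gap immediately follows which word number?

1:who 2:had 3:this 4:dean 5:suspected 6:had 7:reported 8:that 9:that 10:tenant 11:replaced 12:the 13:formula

The displaced element is "who" (word 1).
It is linked across 1 clause boundary (Ø).
It functions as the subject of "reported", so the gap sits immediately after word 5 ("suspected").
Base order: This dean had suspected who had reported that that tenant replaced the formula.

5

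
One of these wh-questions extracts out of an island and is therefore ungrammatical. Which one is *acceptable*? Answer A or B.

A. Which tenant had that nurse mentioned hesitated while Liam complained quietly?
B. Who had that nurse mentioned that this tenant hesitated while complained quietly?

In B, the wh-phrase is extracted from inside an adjunct island (introduced by "while"), which blocks movement.
In A, the extraction path crosses only that-complement boundaries, which are transparent.
So A is grammatical.

A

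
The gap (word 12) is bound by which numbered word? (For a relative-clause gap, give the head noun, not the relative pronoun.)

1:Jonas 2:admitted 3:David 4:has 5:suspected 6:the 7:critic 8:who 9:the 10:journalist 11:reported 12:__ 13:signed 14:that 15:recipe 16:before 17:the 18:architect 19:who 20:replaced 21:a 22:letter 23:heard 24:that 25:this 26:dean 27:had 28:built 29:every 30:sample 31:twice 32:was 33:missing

7

The gap at 12 is the subject of "signed", inside a relative clause.
The relative pronoun is "who" (word 8); it is bound by the head noun immediately before it.
Its filler is the head noun "critic", at word 7.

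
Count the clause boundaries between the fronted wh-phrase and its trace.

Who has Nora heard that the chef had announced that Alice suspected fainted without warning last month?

3

"who" is extracted from the subject of "fainted".
Boundaries crossed, outermost first: [that], [that], [Ø] — 3 in total.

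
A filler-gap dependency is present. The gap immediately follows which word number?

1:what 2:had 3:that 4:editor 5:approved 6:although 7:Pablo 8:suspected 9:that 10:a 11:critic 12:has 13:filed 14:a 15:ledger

The displaced element is "what" (word 1).
It functions as the direct object of "approved", so the gap sits immediately after word 5 ("approved").
Base order: That editor had approved what although Pablo suspected that a critic has filed a ledger.

5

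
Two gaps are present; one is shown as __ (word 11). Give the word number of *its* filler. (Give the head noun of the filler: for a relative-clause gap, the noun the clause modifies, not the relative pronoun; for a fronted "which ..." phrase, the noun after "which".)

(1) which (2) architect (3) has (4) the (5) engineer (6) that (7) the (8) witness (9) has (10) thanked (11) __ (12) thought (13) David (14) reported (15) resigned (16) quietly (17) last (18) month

5

The marked gap is inside the relative clause, the direct object of "thanked".
Its filler is the head noun "engineer" (via "that"), at word 5.
(The other dependency links word 2 to a gap after word 14.)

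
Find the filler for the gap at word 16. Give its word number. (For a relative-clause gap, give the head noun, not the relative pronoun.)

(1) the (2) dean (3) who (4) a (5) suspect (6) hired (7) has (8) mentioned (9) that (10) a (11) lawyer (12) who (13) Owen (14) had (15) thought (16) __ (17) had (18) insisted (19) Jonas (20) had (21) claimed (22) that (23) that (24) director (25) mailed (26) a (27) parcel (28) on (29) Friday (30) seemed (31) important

11

The gap at 16 is the subject of "insisted", inside a relative clause.
The relative pronoun is "who" (word 12); it is bound by the head noun immediately before it.
Its filler is the head noun "lawyer", at word 11.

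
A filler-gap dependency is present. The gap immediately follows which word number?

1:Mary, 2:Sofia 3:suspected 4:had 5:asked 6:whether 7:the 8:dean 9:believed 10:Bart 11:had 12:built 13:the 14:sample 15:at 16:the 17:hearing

The displaced element is "Mary" (word 1).
It is linked across 1 clause boundary (Ø).
It functions as the subject of "asked", so the gap sits immediately after word 3 ("suspected").
Base order: Sofia suspected that Mary had asked whether the dean believed Bart had built the sample at the hearing.

3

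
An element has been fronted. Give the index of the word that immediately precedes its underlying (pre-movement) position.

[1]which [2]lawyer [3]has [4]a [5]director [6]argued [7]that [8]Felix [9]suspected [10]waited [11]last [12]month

9

The displaced element is "which lawyer" (word 2).
It is linked across 2 clause boundaries (that → Ø).
It functions as the subject of "waited", so the gap sits immediately after word 9 ("suspected").
Base order: A director has argued that Felix suspected that which lawyer waited last month.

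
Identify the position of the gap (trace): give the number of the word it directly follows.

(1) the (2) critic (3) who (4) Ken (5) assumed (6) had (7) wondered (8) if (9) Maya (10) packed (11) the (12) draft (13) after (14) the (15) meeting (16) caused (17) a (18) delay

The displaced element is "the critic" (word 2).
It is linked across 1 clause boundary (Ø).
It functions as the subject of "wondered", so the gap sits immediately after word 5 ("assumed").
Base order: Ken assumed that the critic had wondered if Maya packed the draft after the meeting.

5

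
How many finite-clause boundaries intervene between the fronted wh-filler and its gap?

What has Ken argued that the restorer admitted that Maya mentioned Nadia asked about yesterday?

"what" is extracted from the PP object of "asked".
Boundaries crossed, outermost first: [that], [that], [Ø] — 3 in total.

3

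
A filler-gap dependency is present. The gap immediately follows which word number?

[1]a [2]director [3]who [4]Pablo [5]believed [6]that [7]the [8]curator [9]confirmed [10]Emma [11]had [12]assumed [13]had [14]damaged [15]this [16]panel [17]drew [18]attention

12

The displaced element is "a director" (word 2).
It is linked across 3 clause boundaries (that → Ø → Ø).
It functions as the subject of "damaged", so the gap sits immediately after word 12 ("assumed").
Base order: Pablo believed that the curator confirmed Emma had assumed that a director had damaged this panel.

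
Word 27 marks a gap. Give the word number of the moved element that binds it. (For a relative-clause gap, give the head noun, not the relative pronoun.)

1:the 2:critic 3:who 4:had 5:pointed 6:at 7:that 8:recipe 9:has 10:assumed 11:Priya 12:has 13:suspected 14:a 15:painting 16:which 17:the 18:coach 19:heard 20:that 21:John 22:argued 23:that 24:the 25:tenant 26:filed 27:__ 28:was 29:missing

15

The gap at 27 is the object of "filed", inside a relative clause.
The relative pronoun is "which" (word 16); it is bound by the head noun immediately before it.
Its filler is the head noun "painting", at word 15.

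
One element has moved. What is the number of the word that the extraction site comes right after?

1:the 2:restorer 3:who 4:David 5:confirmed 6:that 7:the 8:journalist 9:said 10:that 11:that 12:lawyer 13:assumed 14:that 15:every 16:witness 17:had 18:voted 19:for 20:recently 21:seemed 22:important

The displaced element is "the restorer" (word 2).
It is linked across 3 clause boundaries (that → that → that).
It functions as the object of the preposition "for" of "voted", so the gap sits immediately after word 19 ("for").
Base order: David confirmed that the journalist said that that lawyer assumed that every witness had voted for the restorer recently.

19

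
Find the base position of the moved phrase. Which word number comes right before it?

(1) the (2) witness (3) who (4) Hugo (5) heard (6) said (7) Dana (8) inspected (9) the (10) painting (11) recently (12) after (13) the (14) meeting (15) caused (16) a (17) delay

The displaced element is "the witness" (word 2).
It is linked across 1 clause boundary (Ø).
It functions as the subject of "said", so the gap sits immediately after word 5 ("heard").
Base order: Hugo heard that the witness said Dana inspected the painting recently after the meeting.

5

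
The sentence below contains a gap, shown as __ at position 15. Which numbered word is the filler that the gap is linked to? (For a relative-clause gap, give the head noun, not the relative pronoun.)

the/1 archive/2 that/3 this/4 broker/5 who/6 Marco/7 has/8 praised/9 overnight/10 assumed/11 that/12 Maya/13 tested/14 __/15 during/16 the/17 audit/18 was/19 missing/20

2

The gap at 15 is the object of "tested", inside a relative clause.
The relative pronoun is "that" (word 3); it is bound by the head noun immediately before it.
Its filler is the head noun "archive", at word 2.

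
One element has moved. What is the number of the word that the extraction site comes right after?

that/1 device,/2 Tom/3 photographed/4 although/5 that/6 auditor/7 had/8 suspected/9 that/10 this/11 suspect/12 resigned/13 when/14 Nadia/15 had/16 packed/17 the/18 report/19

The displaced element is "that device" (word 2).
It functions as the direct object of "photographed", so the gap sits immediately after word 4 ("photographed").
Base order: Tom photographed that device although that auditor had suspected that this suspect resigned when Nadia had packed the report.

4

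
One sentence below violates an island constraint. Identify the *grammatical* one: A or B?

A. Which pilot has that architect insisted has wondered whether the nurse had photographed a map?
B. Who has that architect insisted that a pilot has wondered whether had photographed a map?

A

In B, the wh-phrase is extracted from inside a wh-island (introduced by "whether"), which blocks movement.
In A, the extraction path crosses only that-complement boundaries, which are transparent.
So A is grammatical.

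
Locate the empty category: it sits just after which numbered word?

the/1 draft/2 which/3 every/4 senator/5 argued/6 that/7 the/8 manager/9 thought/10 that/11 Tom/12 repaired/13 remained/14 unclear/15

The displaced element is "the draft" (word 2).
It is linked across 2 clause boundaries (that → that).
It functions as the direct object of "repaired", so the gap sits immediately after word 13 ("repaired").
Base order: Every senator argued that the manager thought that Tom repaired the draft.

13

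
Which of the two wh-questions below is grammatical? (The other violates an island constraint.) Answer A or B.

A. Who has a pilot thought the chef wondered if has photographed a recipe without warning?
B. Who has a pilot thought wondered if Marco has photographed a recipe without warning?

In A, the wh-phrase is extracted from inside a wh-island (introduced by "if"), which blocks movement.
In B, the extraction path crosses only that-complement boundaries, which are transparent.
So B is grammatical.

B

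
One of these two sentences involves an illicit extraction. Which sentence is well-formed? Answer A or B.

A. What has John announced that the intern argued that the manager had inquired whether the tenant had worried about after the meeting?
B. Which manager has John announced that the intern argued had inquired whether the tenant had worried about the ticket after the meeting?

In A, the wh-phrase is extracted from inside a wh-island (introduced by "whether"), which blocks movement.
In B, the extraction path crosses only that-complement boundaries, which are transparent.
So B is grammatical.

B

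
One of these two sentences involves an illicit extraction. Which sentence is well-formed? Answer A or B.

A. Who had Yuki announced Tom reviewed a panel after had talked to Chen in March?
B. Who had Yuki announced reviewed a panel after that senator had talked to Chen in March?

In A, the wh-phrase is extracted from inside an adjunct island (introduced by "after"), which blocks movement.
In B, the extraction path crosses only that-complement boundaries, which are transparent.
So B is grammatical.

B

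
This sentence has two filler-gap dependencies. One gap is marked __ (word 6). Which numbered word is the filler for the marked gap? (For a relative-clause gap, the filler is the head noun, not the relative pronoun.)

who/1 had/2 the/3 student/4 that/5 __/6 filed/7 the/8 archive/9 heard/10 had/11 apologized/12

4

The marked gap is inside the relative clause, the subject of "filed".
Its filler is the head noun "student" (via "that"), at word 4.
(The other dependency links word 1 to a gap after word 10.)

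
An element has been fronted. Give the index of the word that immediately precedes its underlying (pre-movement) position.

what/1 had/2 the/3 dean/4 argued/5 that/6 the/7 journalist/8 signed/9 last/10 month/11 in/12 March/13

The displaced element is "what" (word 1).
It is linked across 1 clause boundary (that).
It functions as the direct object of "signed", so the gap sits immediately after word 9 ("signed").
Base order: The dean had argued that the journalist signed what last month in March.

9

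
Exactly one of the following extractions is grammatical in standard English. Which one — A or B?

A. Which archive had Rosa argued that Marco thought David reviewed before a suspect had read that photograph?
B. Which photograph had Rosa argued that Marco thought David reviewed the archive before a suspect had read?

In B, the wh-phrase is extracted from inside an adjunct island (introduced by "before"), which blocks movement.
In A, the extraction path crosses only that-complement boundaries, which are transparent.
So A is grammatical.

A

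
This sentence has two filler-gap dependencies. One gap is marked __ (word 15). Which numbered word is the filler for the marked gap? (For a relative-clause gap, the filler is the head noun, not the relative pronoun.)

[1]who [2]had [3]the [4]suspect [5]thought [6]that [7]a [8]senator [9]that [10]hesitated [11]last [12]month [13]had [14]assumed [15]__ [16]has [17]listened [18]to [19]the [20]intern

The marked gap is the subject of "listened".
Its filler is the fronted wh-phrase "who", at word 1.
(The other dependency links word 8 to a gap after word 9.)

1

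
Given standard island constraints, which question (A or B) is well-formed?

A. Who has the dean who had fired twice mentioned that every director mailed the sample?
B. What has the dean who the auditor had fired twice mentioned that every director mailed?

B

In A, the wh-phrase is extracted from inside a complex-NP island (relative clause) (introduced by "who"), which blocks movement.
In B, the extraction path crosses only that-complement boundaries, which are transparent.
So B is grammatical.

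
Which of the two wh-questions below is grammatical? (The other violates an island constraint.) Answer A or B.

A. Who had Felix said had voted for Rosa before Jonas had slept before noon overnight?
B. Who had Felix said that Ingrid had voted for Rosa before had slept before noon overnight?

In B, the wh-phrase is extracted from inside an adjunct island (introduced by "before"), which blocks movement.
In A, the extraction path crosses only that-complement boundaries, which are transparent.
So A is grammatical.

A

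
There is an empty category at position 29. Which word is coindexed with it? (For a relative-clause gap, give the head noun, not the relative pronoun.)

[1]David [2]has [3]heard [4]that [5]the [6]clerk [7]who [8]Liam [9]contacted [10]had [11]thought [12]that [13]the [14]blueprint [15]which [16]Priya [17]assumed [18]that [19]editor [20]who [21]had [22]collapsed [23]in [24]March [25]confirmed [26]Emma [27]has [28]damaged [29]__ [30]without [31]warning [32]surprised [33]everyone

14

The gap at 29 is the object of "damaged", inside a relative clause.
The relative pronoun is "which" (word 15); it is bound by the head noun immediately before it.
Its filler is the head noun "blueprint", at word 14.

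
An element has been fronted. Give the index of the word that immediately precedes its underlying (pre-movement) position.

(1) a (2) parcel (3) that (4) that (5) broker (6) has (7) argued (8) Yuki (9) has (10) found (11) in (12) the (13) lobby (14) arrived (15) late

The displaced element is "a parcel" (word 2).
It is linked across 1 clause boundary (Ø).
It functions as the direct object of "found", so the gap sits immediately after word 10 ("found").
Base order: That broker has argued Yuki has found a parcel in the lobby.

10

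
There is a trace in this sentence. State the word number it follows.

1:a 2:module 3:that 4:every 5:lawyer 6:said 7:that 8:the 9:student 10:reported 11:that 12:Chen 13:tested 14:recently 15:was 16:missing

The displaced element is "a module" (word 2).
It is linked across 2 clause boundaries (that → that).
It functions as the direct object of "tested", so the gap sits immediately after word 13 ("tested").
Base order: Every lawyer said that the student reported that Chen tested a module recently.

13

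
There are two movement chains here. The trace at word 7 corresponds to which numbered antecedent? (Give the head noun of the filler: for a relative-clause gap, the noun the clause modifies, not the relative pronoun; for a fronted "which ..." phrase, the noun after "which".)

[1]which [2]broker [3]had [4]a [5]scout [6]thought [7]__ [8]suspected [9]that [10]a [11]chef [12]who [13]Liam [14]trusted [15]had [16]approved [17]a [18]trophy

2

The marked gap is the subject of "suspected".
Its filler is the fronted wh-phrase "which broker", at word 2.
(The other dependency links word 11 to a gap after word 14.)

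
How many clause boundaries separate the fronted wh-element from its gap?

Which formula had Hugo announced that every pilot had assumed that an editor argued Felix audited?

"which formula" is extracted from the object of "audited".
Boundaries crossed, outermost first: [that], [that], [Ø] — 3 in total.

3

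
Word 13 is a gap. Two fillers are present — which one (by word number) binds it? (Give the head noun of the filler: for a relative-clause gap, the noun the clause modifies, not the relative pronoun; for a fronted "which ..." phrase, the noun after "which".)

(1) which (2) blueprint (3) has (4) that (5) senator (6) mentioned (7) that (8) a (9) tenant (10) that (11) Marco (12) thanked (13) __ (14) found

The marked gap is inside the relative clause, the direct object of "thanked".
Its filler is the head noun "tenant" (via "that"), at word 9.
(The other dependency links word 2 to a gap after word 14.)

9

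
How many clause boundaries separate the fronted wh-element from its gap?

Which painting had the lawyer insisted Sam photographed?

1

"which painting" is extracted from the object of "photographed".
Boundaries crossed, outermost first: [Ø] — 1 in total.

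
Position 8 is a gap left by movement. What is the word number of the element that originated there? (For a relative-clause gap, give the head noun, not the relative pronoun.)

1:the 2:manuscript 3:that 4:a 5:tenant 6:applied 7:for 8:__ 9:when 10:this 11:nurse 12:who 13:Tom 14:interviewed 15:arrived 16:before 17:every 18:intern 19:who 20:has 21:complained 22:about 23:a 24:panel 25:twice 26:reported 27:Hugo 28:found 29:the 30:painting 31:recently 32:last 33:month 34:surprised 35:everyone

The gap at 8 is the prepositional object of "applied", inside a relative clause.
The relative pronoun is "that" (word 3); it is bound by the head noun immediately before it.
Its filler is the head noun "manuscript", at word 2.

2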